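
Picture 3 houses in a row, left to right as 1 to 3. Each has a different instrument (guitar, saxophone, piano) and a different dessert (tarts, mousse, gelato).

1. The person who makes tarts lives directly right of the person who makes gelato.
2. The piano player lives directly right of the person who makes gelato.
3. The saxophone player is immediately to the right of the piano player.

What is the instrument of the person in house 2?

Clue 3: the saxophone player is in house 3.
From clue 3, the piano player must be in house 2.
That leaves guitar as the instrument for house 1.
Clue 2: the person who makes gelato is in house 1.
The person who makes tarts is in house 2 (clue 1).
The only dessert still possible for house 3 is mousse.
So: house 1 = guitar/gelato, house 2 = piano/tarts, house 3 = saxophone/mousse.

piano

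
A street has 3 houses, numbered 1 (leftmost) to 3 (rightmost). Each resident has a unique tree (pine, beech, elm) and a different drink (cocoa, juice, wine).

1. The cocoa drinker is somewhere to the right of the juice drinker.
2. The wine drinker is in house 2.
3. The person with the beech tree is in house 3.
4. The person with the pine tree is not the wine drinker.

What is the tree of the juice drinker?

pine

Clue 2: the wine drinker is in house 2.
Clue 3 places the person with the beech tree in house 3.
That leaves elm as the tree for house 2.
So house 1 gets juice for drink.
House 3's drink must be cocoa (nothing else left).
House 1 tree: only pine fits.
So: house 1 = pine/juice, house 2 = elm/wine, house 3 = beech/cocoa.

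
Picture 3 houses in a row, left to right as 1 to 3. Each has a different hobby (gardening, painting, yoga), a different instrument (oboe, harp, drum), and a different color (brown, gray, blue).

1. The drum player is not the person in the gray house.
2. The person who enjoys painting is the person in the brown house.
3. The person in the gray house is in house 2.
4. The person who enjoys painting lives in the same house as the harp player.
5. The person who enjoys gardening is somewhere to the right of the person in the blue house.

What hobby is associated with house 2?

Clue 3 places the person in the gray house in house 2.
House 1 color: only blue fits.
So house 3 gets brown for color.
Clue 2 places the person who enjoys painting in house 3.
Clue 4: the harp player is in house 3.
House 1's hobby must be yoga (nothing else left).
The only hobby still possible for house 2 is gardening.
House 1's instrument must be drum (nothing else left).
House 2's instrument must be oboe (nothing else left).
So: house 1 = yoga/drum/blue, house 2 = gardening/oboe/gray, house 3 = painting/harp/brown.

gardening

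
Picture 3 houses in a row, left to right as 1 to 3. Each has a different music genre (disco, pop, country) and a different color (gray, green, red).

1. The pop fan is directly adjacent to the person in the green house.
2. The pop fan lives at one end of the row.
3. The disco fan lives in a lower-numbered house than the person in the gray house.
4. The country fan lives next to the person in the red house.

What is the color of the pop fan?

gray

Clue 1: the person in the green house is in house 2.
The only color still possible for house 1 is red.
House 3's color must be gray (nothing else left).
From clue 4, the country fan must be in house 2.
House 3's music genre must be pop (nothing else left).
The only music genre still possible for house 1 is disco.
So: house 1 = disco/red, house 2 = country/green, house 3 = pop/gray.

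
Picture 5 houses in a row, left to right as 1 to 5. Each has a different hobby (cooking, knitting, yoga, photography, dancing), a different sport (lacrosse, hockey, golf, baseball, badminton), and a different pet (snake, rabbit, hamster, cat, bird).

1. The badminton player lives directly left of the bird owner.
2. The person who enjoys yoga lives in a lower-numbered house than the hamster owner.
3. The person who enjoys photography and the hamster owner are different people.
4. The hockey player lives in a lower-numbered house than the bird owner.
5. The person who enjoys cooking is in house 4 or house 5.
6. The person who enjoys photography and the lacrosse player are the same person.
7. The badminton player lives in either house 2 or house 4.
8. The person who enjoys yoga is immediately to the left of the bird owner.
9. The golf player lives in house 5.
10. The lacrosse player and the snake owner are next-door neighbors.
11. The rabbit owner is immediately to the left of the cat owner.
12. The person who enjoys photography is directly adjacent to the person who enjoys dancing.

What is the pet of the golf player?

Clue 9: the golf player is in house 5.
The person who enjoys cooking is narrowed to house 4 or 5; consider each.
Placing it in house 4 leads to a contradiction, so it's in house 5.
The person who enjoys yoga is narrowed to house 2 or 4; consider each.
Placing it in house 4 leads to a contradiction, so it's in house 2.
The bird owner is in house 3 (clue 8).
By clue 1, the badminton player is in house 2.
That leaves knitting as the hobby for house 1.
That leaves rabbit as the pet for house 1.
Clue 11: the cat owner is in house 2.
That leaves hockey as the sport for house 1.
The person who enjoys dancing is narrowed to house 3 or 4; consider each.
Placing it in house 3 leads to a contradiction, so it's in house 4.
Clue 12: the person who enjoys photography is in house 3.
From clue 6, the lacrosse player must be in house 3.
From clue 10, the snake owner must be in house 4.
House 4's sport must be baseball (nothing else left).
House 5's pet must be hamster (nothing else left).
So: house 1 = knitting/hockey/rabbit, house 2 = yoga/badminton/cat, house 3 = photography/lacrosse/bird, house 4 = dancing/baseball/snake, house 5 = cooking/golf/hamster.

hamster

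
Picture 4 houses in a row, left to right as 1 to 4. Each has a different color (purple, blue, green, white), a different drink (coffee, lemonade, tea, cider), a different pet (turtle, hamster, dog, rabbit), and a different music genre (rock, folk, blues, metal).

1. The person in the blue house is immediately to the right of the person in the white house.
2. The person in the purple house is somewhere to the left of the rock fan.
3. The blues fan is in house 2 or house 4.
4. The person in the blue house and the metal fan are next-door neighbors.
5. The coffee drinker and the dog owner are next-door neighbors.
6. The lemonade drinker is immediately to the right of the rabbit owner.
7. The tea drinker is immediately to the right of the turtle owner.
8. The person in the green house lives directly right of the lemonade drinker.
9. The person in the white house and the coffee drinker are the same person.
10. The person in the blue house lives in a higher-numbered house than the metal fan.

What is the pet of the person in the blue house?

turtle

The person in the green house is narrowed to house 3 or 4; consider each.
Placing it in house 3 leads to a contradiction, so it's in house 4.
Clue 8: the lemonade drinker is in house 3.
By clue 6, the rabbit owner is in house 2.
House 4's pet must be hamster (nothing else left).
Clue 5 places the coffee drinker in house 2.
The person in the white house is in house 2 (clue 9).
House 1's color must be purple (nothing else left).
House 3 color: only blue fits.
House 1's drink must be cider (nothing else left).
House 4 drink: only tea fits.
Clue 4: the metal fan is in house 2.
Clue 7: the turtle owner is in house 3.
The only pet still possible for house 1 is dog.
The only music genre still possible for house 1 is folk.
House 3's music genre must be rock (nothing else left).
So house 4 gets blues for music genre.
So: house 1 = purple/cider/dog/folk, house 2 = white/coffee/rabbit/metal, house 3 = blue/lemonade/turtle/rock, house 4 = green/tea/hamster/blues.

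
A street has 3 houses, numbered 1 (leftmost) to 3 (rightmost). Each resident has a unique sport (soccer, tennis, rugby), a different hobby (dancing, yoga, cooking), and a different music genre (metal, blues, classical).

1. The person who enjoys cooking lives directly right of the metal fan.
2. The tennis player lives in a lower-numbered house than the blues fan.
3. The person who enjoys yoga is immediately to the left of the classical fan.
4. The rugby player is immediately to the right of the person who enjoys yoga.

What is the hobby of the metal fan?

The only music genre still possible for house 1 is metal.
The person who enjoys cooking is in house 2 (clue 1).
The only hobby still possible for house 3 is dancing.
Clue 3: the classical fan is in house 2.
From clue 4, the rugby player must be in house 2.
The only sport still possible for house 3 is soccer.
House 1's hobby must be yoga (nothing else left).
House 3 music genre: only blues fits.
House 1's sport must be tennis (nothing else left).
So: house 1 = tennis/yoga/metal, house 2 = rugby/cooking/classical, house 3 = soccer/dancing/blues.

yoga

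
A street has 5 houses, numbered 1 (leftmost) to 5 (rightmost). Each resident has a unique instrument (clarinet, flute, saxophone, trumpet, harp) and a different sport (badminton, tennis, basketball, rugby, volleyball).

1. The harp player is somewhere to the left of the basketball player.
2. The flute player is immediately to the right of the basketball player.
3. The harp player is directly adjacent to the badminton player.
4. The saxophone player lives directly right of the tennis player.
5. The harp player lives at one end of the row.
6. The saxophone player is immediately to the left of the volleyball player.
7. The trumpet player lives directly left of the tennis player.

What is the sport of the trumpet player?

badminton

From clue 5, the harp player must be in house 1.
From clue 3, the badminton player must be in house 2.
From clue 7, the trumpet player must be in house 2.
Clue 7 places the tennis player in house 3.
So house 1 gets rugby for sport.
The only sport still possible for house 4 is basketball.
That leaves volleyball as the sport for house 5.
By clue 2, the flute player is in house 5.
The saxophone player is in house 4 (clue 4).
House 3's instrument must be clarinet (nothing else left).
So: house 1 = harp/rugby, house 2 = trumpet/badminton, house 3 = clarinet/tennis, house 4 = saxophone/basketball, house 5 = flute/volleyball.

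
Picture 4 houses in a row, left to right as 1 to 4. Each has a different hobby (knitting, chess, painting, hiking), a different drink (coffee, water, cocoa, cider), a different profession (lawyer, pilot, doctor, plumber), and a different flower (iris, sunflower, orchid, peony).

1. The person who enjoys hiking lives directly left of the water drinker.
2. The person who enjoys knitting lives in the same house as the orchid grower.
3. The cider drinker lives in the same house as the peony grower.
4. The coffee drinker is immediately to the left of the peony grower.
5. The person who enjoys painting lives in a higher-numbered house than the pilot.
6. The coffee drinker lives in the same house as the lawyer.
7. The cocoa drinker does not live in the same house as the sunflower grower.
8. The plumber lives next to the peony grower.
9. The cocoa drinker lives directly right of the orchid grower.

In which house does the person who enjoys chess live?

House 1's drink must be coffee (nothing else left).
The peony grower is in house 2 (clue 4).
By clue 6, the lawyer is in house 1.
That leaves plumber as the profession for house 3.
The only profession still possible for house 4 is doctor.
The cider drinker is in house 2 (clue 3).
The only drink still possible for house 3 is water.
The only drink still possible for house 4 is cocoa.
The only profession still possible for house 2 is pilot.
Clue 1 places the person who enjoys hiking in house 2.
Clue 9: the orchid grower is in house 3.
The only flower still possible for house 4 is iris.
Clue 2 places the person who enjoys knitting in house 3.
House 1 hobby: only chess fits.
House 4's hobby must be painting (nothing else left).
House 1's flower must be sunflower (nothing else left).
So: house 1 = chess/coffee/lawyer/sunflower, house 2 = hiking/cider/pilot/peony, house 3 = knitting/water/plumber/orchid, house 4 = painting/cocoa/doctor/iris.

1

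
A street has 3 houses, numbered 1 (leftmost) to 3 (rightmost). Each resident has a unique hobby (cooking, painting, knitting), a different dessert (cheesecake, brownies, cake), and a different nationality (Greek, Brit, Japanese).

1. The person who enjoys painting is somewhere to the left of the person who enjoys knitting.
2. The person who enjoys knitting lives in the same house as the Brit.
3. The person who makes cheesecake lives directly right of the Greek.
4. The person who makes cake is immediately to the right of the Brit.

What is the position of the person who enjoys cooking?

3

The person who makes cake is in house 3 (clue 4).
Clue 4 places the Brit in house 2.
That leaves brownies as the dessert for house 1.
That leaves cheesecake as the dessert for house 2.
The only nationality still possible for house 3 is Japanese.
The person who enjoys knitting is in house 2 (clue 2).
House 3 hobby: only cooking fits.
The only nationality still possible for house 1 is Greek.
The only hobby still possible for house 1 is painting.
So: house 1 = painting/brownies/Greek, house 2 = knitting/cheesecake/Brit, house 3 = cooking/cake/Japanese.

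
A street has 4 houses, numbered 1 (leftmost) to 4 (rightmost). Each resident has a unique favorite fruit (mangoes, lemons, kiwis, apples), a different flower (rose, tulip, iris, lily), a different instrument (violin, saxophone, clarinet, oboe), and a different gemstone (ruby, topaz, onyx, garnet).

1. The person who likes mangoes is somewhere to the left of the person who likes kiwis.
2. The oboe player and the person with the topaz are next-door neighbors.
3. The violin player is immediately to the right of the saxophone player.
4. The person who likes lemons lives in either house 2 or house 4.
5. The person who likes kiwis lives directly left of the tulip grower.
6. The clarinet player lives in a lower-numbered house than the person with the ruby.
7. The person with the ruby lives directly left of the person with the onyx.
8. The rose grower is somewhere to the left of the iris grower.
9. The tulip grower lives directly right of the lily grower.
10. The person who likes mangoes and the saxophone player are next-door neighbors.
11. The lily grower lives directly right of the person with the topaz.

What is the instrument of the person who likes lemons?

violin

So house 1 gets rose for flower.
The only instrument still possible for house 4 is violin.
Clue 3: the saxophone player is in house 3.
By clue 10, the person who likes mangoes is in house 2.
So house 1 gets apples for favorite fruit.
The only favorite fruit still possible for house 3 is kiwis.
House 4 favorite fruit: only lemons fits.
Clue 5: the tulip grower is in house 4.
From clue 9, the lily grower must be in house 3.
The person with the topaz is in house 2 (clue 11).
That leaves iris as the flower for house 2.
So house 1 gets garnet for gemstone.
That leaves onyx as the gemstone for house 4.
The oboe player is in house 1 (clue 2).
House 2's instrument must be clarinet (nothing else left).
House 3's gemstone must be ruby (nothing else left).
So: house 1 = apples/rose/oboe/garnet, house 2 = mangoes/iris/clarinet/topaz, house 3 = kiwis/lily/saxophone/ruby, house 4 = lemons/tulip/violin/onyx.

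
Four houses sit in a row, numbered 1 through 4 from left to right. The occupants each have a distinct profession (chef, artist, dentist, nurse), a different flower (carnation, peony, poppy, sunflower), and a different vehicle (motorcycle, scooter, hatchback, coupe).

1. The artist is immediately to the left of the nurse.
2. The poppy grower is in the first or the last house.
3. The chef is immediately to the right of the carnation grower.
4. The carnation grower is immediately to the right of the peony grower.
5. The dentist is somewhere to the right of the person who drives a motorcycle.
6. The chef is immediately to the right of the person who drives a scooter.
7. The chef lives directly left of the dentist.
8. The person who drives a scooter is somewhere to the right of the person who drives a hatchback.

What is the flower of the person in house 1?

peony

So house 1 gets artist for profession.
House 4 vehicle: only coupe fits.
From clue 1, the nurse must be in house 2.
The chef is in house 3 (clue 3).
Clue 3: the carnation grower is in house 2.
From clue 4, the peony grower must be in house 1.
From clue 6, the person who drives a scooter must be in house 2.
Clue 7: the dentist is in house 4.
Clue 8 places the person who drives a hatchback in house 1.
That leaves sunflower as the flower for house 3.
House 4's flower must be poppy (nothing else left).
The only vehicle still possible for house 3 is motorcycle.
So: house 1 = artist/peony/hatchback, house 2 = nurse/carnation/scooter, house 3 = chef/sunflower/motorcycle, house 4 = dentist/poppy/coupe.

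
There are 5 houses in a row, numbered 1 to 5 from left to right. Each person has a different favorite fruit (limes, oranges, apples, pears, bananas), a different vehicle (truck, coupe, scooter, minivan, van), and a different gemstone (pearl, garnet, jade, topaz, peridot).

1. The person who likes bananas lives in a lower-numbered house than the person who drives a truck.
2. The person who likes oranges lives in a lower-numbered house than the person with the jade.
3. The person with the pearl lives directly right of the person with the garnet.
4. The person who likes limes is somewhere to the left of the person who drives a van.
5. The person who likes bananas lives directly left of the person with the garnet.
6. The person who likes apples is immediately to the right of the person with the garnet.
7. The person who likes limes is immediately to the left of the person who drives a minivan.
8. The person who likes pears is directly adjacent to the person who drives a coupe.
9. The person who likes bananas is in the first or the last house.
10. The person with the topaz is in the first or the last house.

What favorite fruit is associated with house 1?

bananas

From clue 9, the person who likes bananas must be in house 1.
The person with the garnet is in house 2 (clue 5).
Clue 6 places the person who likes apples in house 3.
House 5's favorite fruit must be pears (nothing else left).
Clue 3: the person with the pearl is in house 3.
The person who drives a coupe is in house 4 (clue 8).
House 1's vehicle must be scooter (nothing else left).
House 2 vehicle: only truck fits.
The person who likes limes is narrowed to house 2 or 4; consider each.
Placing it in house 4 leads to a contradiction, so it's in house 2.
Clue 7: the person who drives a minivan is in house 3.
The only favorite fruit still possible for house 4 is oranges.
House 5 vehicle: only van fits.
By clue 2, the person with the jade is in house 5.
House 1 gemstone: only topaz fits.
So house 4 gets peridot for gemstone.
So: house 1 = bananas/scooter/topaz, house 2 = limes/truck/garnet, house 3 = apples/minivan/pearl, house 4 = oranges/coupe/peridot, house 5 = pears/van/jade.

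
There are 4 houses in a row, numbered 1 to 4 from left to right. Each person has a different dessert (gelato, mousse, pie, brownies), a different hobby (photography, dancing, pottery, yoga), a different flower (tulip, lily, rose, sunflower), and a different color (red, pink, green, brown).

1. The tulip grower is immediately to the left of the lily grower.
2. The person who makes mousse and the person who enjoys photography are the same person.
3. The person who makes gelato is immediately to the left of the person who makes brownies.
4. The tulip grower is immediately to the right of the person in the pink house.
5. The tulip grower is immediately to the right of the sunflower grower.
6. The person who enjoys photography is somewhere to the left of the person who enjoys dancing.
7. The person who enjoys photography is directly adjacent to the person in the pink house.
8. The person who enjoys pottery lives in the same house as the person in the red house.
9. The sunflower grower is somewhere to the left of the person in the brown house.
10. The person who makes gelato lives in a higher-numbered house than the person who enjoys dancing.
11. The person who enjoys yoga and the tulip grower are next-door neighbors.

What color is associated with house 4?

brown

By clue 10, the person who makes gelato is in house 3.
By clue 10, the person who enjoys dancing is in house 2.
By clue 2, the person who makes mousse is in house 1.
The person who enjoys photography is in house 1 (clue 2).
By clue 3, the person who makes brownies is in house 4.
The person in the pink house is in house 2 (clue 7).
The only dessert still possible for house 2 is pie.
From clue 4, the tulip grower must be in house 3.
The sunflower grower is in house 2 (clue 5).
The person who enjoys yoga is in house 4 (clue 11).
That leaves pottery as the hobby for house 3.
The only flower still possible for house 1 is rose.
House 4's flower must be lily (nothing else left).
The only color still possible for house 1 is green.
The person in the red house is in house 3 (clue 8).
So house 4 gets brown for color.
So: house 1 = mousse/photography/rose/green, house 2 = pie/dancing/sunflower/pink, house 3 = gelato/pottery/tulip/red, house 4 = brownies/yoga/lily/brown.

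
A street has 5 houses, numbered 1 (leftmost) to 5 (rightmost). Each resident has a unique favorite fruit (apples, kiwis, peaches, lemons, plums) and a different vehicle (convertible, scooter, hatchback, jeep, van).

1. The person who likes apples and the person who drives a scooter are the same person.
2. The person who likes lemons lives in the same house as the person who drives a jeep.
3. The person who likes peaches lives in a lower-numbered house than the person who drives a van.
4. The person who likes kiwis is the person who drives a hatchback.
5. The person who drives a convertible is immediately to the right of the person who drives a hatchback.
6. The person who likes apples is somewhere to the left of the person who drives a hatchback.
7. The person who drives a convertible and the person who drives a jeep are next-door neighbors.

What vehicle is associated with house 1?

So house 1 gets scooter for vehicle.
The person who likes apples is in house 1 (clue 1).
The person who likes kiwis is narrowed to house 2 or 3 or 4; consider each.
Placing it in house 3 and house 4 leads to a contradiction, so it's in house 2.
From clue 4, the person who drives a hatchback must be in house 2.
Clue 5: the person who drives a convertible is in house 3.
House 4's vehicle must be jeep (nothing else left).
House 5's vehicle must be van (nothing else left).
From clue 2, the person who likes lemons must be in house 4.
The only favorite fruit still possible for house 5 is plums.
House 3 favorite fruit: only peaches fits.
So: house 1 = apples/scooter, house 2 = kiwis/hatchback, house 3 = peaches/convertible, house 4 = lemons/jeep, house 5 = plums/van.

scooter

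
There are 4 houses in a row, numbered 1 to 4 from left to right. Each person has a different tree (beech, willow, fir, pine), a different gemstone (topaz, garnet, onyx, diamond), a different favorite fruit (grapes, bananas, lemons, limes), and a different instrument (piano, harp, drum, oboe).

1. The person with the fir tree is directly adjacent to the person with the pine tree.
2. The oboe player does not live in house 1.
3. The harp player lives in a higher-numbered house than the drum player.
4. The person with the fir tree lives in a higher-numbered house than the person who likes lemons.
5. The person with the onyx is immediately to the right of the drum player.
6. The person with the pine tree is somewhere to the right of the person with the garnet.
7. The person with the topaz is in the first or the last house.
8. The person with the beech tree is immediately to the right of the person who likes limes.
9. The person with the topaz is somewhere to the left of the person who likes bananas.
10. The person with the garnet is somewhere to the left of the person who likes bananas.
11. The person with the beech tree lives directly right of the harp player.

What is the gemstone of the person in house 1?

Clue 9: the person with the topaz is in house 1.
The only tree still possible for house 1 is willow.
So house 2 gets fir for tree.
So house 4 gets diamond for gemstone.
Clue 1 places the person with the pine tree in house 3.
Clue 4 places the person who likes lemons in house 1.
Clue 6 places the person with the garnet in house 2.
House 4's tree must be beech (nothing else left).
That leaves onyx as the gemstone for house 3.
Clue 5 places the drum player in house 2.
Clue 8 places the person who likes limes in house 3.
The harp player is in house 3 (clue 11).
So house 2 gets grapes for favorite fruit.
House 4's favorite fruit must be bananas (nothing else left).
That leaves piano as the instrument for house 1.
House 4's instrument must be oboe (nothing else left).
So: house 1 = willow/topaz/lemons/piano, house 2 = fir/garnet/grapes/drum, house 3 = pine/onyx/limes/harp, house 4 = beech/diamond/bananas/oboe.

topaz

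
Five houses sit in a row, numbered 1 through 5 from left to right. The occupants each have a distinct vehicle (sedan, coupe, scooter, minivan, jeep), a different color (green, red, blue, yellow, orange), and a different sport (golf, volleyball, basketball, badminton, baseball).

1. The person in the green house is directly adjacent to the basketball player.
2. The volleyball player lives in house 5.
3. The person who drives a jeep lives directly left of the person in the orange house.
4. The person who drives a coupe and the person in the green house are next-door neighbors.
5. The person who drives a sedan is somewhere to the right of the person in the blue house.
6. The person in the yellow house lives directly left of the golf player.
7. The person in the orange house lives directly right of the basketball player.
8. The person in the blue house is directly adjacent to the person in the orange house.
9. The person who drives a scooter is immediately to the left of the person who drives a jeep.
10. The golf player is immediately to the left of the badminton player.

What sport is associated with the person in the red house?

golf

Clue 2: the volleyball player is in house 5.
That leaves baseball as the sport for house 1.
The person in the yellow house is narrowed to house 1 or 2; consider each.
Placing it in house 2 leads to a contradiction, so it's in house 1.
Clue 6 places the golf player in house 2.
Clue 10: the badminton player is in house 3.
House 4 sport: only basketball fits.
By clue 7, the person in the orange house is in house 5.
By clue 8, the person in the blue house is in house 4.
So house 2 gets red for color.
House 3's color must be green (nothing else left).
By clue 3, the person who drives a jeep is in house 4.
Clue 5 places the person who drives a sedan in house 5.
The person who drives a scooter is in house 3 (clue 9).
House 1's vehicle must be minivan (nothing else left).
So house 2 gets coupe for vehicle.
So: house 1 = minivan/yellow/baseball, house 2 = coupe/red/golf, house 3 = scooter/green/badminton, house 4 = jeep/blue/basketball, house 5 = sedan/orange/volleyball.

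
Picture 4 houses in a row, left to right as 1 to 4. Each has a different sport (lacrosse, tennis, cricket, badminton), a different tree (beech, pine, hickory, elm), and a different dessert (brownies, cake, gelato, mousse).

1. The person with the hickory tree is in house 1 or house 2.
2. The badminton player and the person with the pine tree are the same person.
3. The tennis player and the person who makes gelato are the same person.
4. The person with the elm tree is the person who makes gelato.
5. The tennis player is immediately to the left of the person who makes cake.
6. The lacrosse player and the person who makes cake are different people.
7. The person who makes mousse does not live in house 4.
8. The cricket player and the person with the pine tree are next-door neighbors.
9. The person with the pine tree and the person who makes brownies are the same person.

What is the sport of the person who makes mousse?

The person with the hickory tree is narrowed to house 1 or 2; consider each.
Placing it in house 2 leads to a contradiction, so it's in house 1.
So house 1 gets mousse for dessert.
The tennis player is narrowed to house 2 or 3; consider each.
Placing it in house 3 leads to a contradiction, so it's in house 2.
From clue 3, the person who makes gelato must be in house 2.
Clue 4: the person with the elm tree is in house 2.
Clue 5: the person who makes cake is in house 3.
That leaves brownies as the dessert for house 4.
Clue 9: the person with the pine tree is in house 4.
That leaves lacrosse as the sport for house 1.
That leaves beech as the tree for house 3.
The badminton player is in house 4 (clue 2).
By clue 8, the cricket player is in house 3.
So: house 1 = lacrosse/hickory/mousse, house 2 = tennis/elm/gelato, house 3 = cricket/beech/cake, house 4 = badminton/pine/brownies.

lacrosse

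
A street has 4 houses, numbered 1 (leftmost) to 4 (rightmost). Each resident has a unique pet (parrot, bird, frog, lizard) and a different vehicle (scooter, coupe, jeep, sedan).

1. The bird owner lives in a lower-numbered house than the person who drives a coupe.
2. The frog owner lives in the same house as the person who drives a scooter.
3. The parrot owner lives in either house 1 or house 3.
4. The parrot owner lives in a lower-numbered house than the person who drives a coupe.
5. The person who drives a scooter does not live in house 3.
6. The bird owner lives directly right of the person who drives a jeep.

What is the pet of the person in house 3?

The bird owner is narrowed to house 2 or 3; consider each.
Placing it in house 3 leads to a contradiction, so it's in house 2.
Clue 6 places the person who drives a jeep in house 1.
The frog owner is in house 4 (clue 2).
Clue 2 places the person who drives a scooter in house 4.
That leaves sedan as the vehicle for house 2.
House 3's vehicle must be coupe (nothing else left).
Clue 4 places the parrot owner in house 1.
House 3's pet must be lizard (nothing else left).
So: house 1 = parrot/jeep, house 2 = bird/sedan, house 3 = lizard/coupe, house 4 = frog/scooter.

lizard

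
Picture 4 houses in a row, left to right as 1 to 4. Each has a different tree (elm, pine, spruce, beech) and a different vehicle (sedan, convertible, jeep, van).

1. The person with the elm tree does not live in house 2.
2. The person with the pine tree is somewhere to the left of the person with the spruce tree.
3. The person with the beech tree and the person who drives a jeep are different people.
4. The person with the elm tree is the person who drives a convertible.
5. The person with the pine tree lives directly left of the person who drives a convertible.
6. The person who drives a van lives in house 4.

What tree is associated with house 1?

beech

Clue 6 places the person who drives a van in house 4.
The person with the elm tree is in house 3 (clue 4).
Clue 5: the person with the pine tree is in house 2.
So house 1 gets beech for tree.
The only tree still possible for house 4 is spruce.
That leaves convertible as the vehicle for house 3.
Clue 3 places the person who drives a jeep in house 2.
So house 1 gets sedan for vehicle.
So: house 1 = beech/sedan, house 2 = pine/jeep, house 3 = elm/convertible, house 4 = spruce/van.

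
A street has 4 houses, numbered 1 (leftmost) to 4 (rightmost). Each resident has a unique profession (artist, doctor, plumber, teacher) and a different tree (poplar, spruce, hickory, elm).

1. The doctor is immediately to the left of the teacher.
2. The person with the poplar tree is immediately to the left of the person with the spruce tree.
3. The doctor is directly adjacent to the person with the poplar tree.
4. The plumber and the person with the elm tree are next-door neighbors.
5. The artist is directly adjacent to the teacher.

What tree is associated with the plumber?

hickory

The doctor is narrowed to house 1 or 2 or 3; consider each.
Placing it in house 1 and house 3 leads to a contradiction, so it's in house 2.
Clue 1: the teacher is in house 3.
That leaves plumber as the profession for house 1.
So house 4 gets artist for profession.
The person with the elm tree is in house 2 (clue 4).
Clue 2: the person with the poplar tree is in house 3.
That leaves hickory as the tree for house 1.
The only tree still possible for house 4 is spruce.
So: house 1 = plumber/hickory, house 2 = doctor/elm, house 3 = teacher/poplar, house 4 = artist/spruce.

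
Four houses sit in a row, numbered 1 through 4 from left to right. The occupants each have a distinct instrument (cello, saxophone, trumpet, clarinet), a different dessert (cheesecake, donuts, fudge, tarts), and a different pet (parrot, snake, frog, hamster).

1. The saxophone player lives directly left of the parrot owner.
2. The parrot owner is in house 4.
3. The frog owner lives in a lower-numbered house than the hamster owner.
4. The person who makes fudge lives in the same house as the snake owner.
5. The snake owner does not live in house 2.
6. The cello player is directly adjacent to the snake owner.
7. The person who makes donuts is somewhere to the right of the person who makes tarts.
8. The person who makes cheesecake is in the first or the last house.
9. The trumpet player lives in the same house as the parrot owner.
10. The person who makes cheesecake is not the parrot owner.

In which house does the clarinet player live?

1

Clue 2 places the parrot owner in house 4.
The trumpet player is in house 4 (clue 9).
By clue 10, the person who makes cheesecake is in house 1.
By clue 1, the saxophone player is in house 3.
The person who makes fudge is in house 3 (clue 4).
Clue 4 places the snake owner in house 3.
From clue 6, the cello player must be in house 2.
House 1's instrument must be clarinet (nothing else left).
That leaves tarts as the dessert for house 2.
House 4's dessert must be donuts (nothing else left).
The only pet still possible for house 1 is frog.
House 2 pet: only hamster fits.
So: house 1 = clarinet/cheesecake/frog, house 2 = cello/tarts/hamster, house 3 = saxophone/fudge/snake, house 4 = trumpet/donuts/parrot.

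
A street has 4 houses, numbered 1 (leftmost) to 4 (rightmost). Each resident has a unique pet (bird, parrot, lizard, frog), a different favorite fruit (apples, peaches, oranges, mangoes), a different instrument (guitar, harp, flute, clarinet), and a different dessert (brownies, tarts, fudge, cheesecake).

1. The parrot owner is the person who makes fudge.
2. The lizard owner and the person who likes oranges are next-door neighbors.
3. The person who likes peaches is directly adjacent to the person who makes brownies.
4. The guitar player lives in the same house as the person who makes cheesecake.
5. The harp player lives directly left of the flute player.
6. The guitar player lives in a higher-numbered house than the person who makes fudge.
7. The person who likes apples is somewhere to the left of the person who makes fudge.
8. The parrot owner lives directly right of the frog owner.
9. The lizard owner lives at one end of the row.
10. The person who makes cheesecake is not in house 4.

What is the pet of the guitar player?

Clue 6 places the guitar player in house 3.
From clue 6, the person who makes fudge must be in house 2.
Clue 7 places the person who likes apples in house 1.
So house 3 gets cheesecake for dessert.
Clue 1 places the parrot owner in house 2.
Clue 5 places the harp player in house 1.
By clue 5, the flute player is in house 2.
Clue 8 places the frog owner in house 1.
The only pet still possible for house 3 is bird.
So house 4 gets lizard for pet.
That leaves mangoes as the favorite fruit for house 4.
So house 4 gets clarinet for instrument.
From clue 2, the person who likes oranges must be in house 3.
So house 2 gets peaches for favorite fruit.
By clue 3, the person who makes brownies is in house 1.
That leaves tarts as the dessert for house 4.
So: house 1 = frog/apples/harp/brownies, house 2 = parrot/peaches/flute/fudge, house 3 = bird/oranges/guitar/cheesecake, house 4 = lizard/mangoes/clarinet/tarts.

bird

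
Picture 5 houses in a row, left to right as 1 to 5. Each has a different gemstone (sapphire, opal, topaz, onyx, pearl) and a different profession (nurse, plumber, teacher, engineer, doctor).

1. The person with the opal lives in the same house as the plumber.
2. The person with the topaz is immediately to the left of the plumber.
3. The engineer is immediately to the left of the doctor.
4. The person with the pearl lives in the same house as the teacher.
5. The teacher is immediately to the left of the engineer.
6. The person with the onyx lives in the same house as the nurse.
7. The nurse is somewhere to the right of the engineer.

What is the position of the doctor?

The only profession still possible for house 1 is teacher.
Clue 4 places the person with the pearl in house 1.
From clue 5, the engineer must be in house 2.
Clue 3: the doctor is in house 3.
The only gemstone still possible for house 2 is sapphire.
That leaves topaz as the gemstone for house 3.
The plumber is in house 4 (clue 2).
That leaves nurse as the profession for house 5.
Clue 1 places the person with the opal in house 4.
Clue 6: the person with the onyx is in house 5.
So: house 1 = pearl/teacher, house 2 = sapphire/engineer, house 3 = topaz/doctor, house 4 = opal/plumber, house 5 = onyx/nurse.

3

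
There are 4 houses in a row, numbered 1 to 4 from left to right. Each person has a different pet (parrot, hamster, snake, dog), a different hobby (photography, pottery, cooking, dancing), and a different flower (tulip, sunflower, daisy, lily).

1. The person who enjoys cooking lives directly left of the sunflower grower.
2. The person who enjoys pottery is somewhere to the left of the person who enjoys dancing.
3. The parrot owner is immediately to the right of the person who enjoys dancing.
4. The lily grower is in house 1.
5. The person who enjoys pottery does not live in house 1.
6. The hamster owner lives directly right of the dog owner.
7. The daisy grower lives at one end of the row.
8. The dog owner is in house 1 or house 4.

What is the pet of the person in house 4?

From clue 4, the lily grower must be in house 1.
From clue 8, the dog owner must be in house 1.
House 4's hobby must be photography (nothing else left).
From clue 2, the person who enjoys pottery must be in house 2.
From clue 2, the person who enjoys dancing must be in house 3.
By clue 3, the parrot owner is in house 4.
From clue 6, the hamster owner must be in house 2.
So house 3 gets snake for pet.
The only hobby still possible for house 1 is cooking.
House 4's flower must be daisy (nothing else left).
Clue 1: the sunflower grower is in house 2.
That leaves tulip as the flower for house 3.
So: house 1 = dog/cooking/lily, house 2 = hamster/pottery/sunflower, house 3 = snake/dancing/tulip, house 4 = parrot/photography/daisy.

parrot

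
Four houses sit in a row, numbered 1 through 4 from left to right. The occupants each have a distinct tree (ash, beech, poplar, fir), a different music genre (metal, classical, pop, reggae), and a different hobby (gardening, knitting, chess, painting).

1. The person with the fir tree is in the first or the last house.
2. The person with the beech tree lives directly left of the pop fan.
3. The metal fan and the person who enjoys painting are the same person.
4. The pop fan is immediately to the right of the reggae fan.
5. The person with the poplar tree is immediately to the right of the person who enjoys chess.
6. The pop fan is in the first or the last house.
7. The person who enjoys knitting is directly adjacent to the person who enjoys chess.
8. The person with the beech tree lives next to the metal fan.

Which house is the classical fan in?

1

Clue 6: the pop fan is in house 4.
The person with the beech tree is in house 3 (clue 2).
From clue 4, the reggae fan must be in house 3.
By clue 8, the metal fan is in house 2.
The only music genre still possible for house 1 is classical.
Clue 3: the person who enjoys painting is in house 2.
Clue 7 places the person who enjoys chess in house 3.
So house 1 gets gardening for hobby.
That leaves knitting as the hobby for house 4.
By clue 5, the person with the poplar tree is in house 4.
House 1's tree must be fir (nothing else left).
House 2 tree: only ash fits.
So: house 1 = fir/classical/gardening, house 2 = ash/metal/painting, house 3 = beech/reggae/chess, house 4 = poplar/pop/knitting.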